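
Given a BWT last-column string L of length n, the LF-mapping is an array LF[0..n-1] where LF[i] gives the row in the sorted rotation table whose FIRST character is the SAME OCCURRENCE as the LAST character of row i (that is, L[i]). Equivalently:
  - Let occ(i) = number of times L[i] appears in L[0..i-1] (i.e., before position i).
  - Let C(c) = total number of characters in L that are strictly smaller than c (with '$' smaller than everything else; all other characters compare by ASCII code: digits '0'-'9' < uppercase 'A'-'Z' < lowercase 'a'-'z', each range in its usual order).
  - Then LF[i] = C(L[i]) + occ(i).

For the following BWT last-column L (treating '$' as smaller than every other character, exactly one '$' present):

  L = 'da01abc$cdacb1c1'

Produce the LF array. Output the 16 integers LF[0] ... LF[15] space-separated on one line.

Answer: 14 5 1 2 6 8 10 0 11 15 7 12 9 3 13 4

Derivation:
Char counts: '$':1, '0':1, '1':3, 'a':3, 'b':2, 'c':4, 'd':2
C (first-col start): C('$')=0, C('0')=1, C('1')=2, C('a')=5, C('b')=8, C('c')=10, C('d')=14
L[0]='d': occ=0, LF[0]=C('d')+0=14+0=14
L[1]='a': occ=0, LF[1]=C('a')+0=5+0=5
L[2]='0': occ=0, LF[2]=C('0')+0=1+0=1
L[3]='1': occ=0, LF[3]=C('1')+0=2+0=2
L[4]='a': occ=1, LF[4]=C('a')+1=5+1=6
L[5]='b': occ=0, LF[5]=C('b')+0=8+0=8
L[6]='c': occ=0, LF[6]=C('c')+0=10+0=10
L[7]='$': occ=0, LF[7]=C('$')+0=0+0=0
L[8]='c': occ=1, LF[8]=C('c')+1=10+1=11
L[9]='d': occ=1, LF[9]=C('d')+1=14+1=15
L[10]='a': occ=2, LF[10]=C('a')+2=5+2=7
L[11]='c': occ=2, LF[11]=C('c')+2=10+2=12
L[12]='b': occ=1, LF[12]=C('b')+1=8+1=9
L[13]='1': occ=1, LF[13]=C('1')+1=2+1=3
L[14]='c': occ=3, LF[14]=C('c')+3=10+3=13
L[15]='1': occ=2, LF[15]=C('1')+2=2+2=4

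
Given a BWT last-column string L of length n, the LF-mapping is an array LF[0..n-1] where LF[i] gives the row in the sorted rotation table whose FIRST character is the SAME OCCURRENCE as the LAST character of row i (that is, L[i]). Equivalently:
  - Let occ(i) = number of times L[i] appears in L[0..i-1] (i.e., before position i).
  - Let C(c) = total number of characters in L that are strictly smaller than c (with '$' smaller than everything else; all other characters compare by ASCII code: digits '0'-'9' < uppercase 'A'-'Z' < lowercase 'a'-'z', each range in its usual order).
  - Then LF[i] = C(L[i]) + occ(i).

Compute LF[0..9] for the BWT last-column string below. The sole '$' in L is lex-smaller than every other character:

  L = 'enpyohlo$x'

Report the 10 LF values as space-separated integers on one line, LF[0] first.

Answer: 1 4 7 9 5 2 3 6 0 8

Derivation:
Char counts: '$':1, 'e':1, 'h':1, 'l':1, 'n':1, 'o':2, 'p':1, 'x':1, 'y':1
C (first-col start): C('$')=0, C('e')=1, C('h')=2, C('l')=3, C('n')=4, C('o')=5, C('p')=7, C('x')=8, C('y')=9
L[0]='e': occ=0, LF[0]=C('e')+0=1+0=1
L[1]='n': occ=0, LF[1]=C('n')+0=4+0=4
L[2]='p': occ=0, LF[2]=C('p')+0=7+0=7
L[3]='y': occ=0, LF[3]=C('y')+0=9+0=9
L[4]='o': occ=0, LF[4]=C('o')+0=5+0=5
L[5]='h': occ=0, LF[5]=C('h')+0=2+0=2
L[6]='l': occ=0, LF[6]=C('l')+0=3+0=3
L[7]='o': occ=1, LF[7]=C('o')+1=5+1=6
L[8]='$': occ=0, LF[8]=C('$')+0=0+0=0
L[9]='x': occ=0, LF[9]=C('x')+0=8+0=8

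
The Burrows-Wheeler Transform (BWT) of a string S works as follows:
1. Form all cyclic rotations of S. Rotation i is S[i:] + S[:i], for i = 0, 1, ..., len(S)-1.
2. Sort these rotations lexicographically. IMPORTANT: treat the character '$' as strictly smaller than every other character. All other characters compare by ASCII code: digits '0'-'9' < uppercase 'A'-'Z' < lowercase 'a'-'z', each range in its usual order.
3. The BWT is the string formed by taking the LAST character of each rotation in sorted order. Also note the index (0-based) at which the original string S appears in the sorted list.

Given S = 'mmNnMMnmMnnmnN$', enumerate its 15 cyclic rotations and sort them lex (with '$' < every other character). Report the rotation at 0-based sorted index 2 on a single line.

Answer: MnmMnnmnN$mmNnM

Derivation:
All 15 rotations (rotation i = S[i:]+S[:i]):
  rot[0] = mmNnMMnmMnnmnN$
  rot[1] = mNnMMnmMnnmnN$m
  rot[2] = NnMMnmMnnmnN$mm
  rot[3] = nMMnmMnnmnN$mmN
  rot[4] = MMnmMnnmnN$mmNn
  rot[5] = MnmMnnmnN$mmNnM
  rot[6] = nmMnnmnN$mmNnMM
  rot[7] = mMnnmnN$mmNnMMn
  rot[8] = MnnmnN$mmNnMMnm
  rot[9] = nnmnN$mmNnMMnmM
  rot[10] = nmnN$mmNnMMnmMn
  rot[11] = mnN$mmNnMMnmMnn
  rot[12] = nN$mmNnMMnmMnnm
  rot[13] = N$mmNnMMnmMnnmn
  rot[14] = $mmNnMMnmMnnmnN
Sorted (with $ < everything):
  sorted[0] = $mmNnMMnmMnnmnN
  sorted[1] = MMnmMnnmnN$mmNn
  sorted[2] = MnmMnnmnN$mmNnM
  sorted[3] = MnnmnN$mmNnMMnm
  sorted[4] = N$mmNnMMnmMnnmn
  sorted[5] = NnMMnmMnnmnN$mm
  sorted[6] = mMnnmnN$mmNnMMn
  sorted[7] = mNnMMnmMnnmnN$m
  sorted[8] = mmNnMMnmMnnmnN$
  sorted[9] = mnN$mmNnMMnmMnn
  sorted[10] = nMMnmMnnmnN$mmN
  sorted[11] = nN$mmNnMMnmMnnm
  sorted[12] = nmMnnmnN$mmNnMM
  sorted[13] = nmnN$mmNnMMnmMn
  sorted[14] = nnmnN$mmNnMMnmM
sorted[2] = MnmMnnmnN$mmNnM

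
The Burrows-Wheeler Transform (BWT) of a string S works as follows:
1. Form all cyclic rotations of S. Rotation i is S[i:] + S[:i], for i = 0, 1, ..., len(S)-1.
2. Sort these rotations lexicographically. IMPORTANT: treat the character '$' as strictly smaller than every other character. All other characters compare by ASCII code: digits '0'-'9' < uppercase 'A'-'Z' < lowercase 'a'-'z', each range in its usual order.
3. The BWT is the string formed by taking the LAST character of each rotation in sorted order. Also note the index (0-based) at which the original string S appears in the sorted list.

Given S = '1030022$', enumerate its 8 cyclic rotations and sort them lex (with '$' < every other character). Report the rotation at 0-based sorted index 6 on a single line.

All 8 rotations (rotation i = S[i:]+S[:i]):
  rot[0] = 1030022$
  rot[1] = 030022$1
  rot[2] = 30022$10
  rot[3] = 0022$103
  rot[4] = 022$1030
  rot[5] = 22$10300
  rot[6] = 2$103002
  rot[7] = $1030022
Sorted (with $ < everything):
  sorted[0] = $1030022
  sorted[1] = 0022$103
  sorted[2] = 022$1030
  sorted[3] = 030022$1
  sorted[4] = 1030022$
  sorted[5] = 2$103002
  sorted[6] = 22$10300
  sorted[7] = 30022$10
sorted[6] = 22$10300

Answer: 22$10300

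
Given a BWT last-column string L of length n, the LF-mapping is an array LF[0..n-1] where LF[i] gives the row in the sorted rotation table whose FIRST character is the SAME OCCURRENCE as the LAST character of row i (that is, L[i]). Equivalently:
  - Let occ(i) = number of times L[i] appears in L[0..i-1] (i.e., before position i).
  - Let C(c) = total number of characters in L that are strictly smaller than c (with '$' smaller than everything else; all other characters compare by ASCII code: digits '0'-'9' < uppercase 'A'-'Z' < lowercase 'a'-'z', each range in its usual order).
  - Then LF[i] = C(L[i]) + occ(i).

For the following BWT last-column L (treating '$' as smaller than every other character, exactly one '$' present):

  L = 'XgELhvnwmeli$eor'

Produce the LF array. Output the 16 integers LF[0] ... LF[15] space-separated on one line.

Char counts: '$':1, 'E':1, 'L':1, 'X':1, 'e':2, 'g':1, 'h':1, 'i':1, 'l':1, 'm':1, 'n':1, 'o':1, 'r':1, 'v':1, 'w':1
C (first-col start): C('$')=0, C('E')=1, C('L')=2, C('X')=3, C('e')=4, C('g')=6, C('h')=7, C('i')=8, C('l')=9, C('m')=10, C('n')=11, C('o')=12, C('r')=13, C('v')=14, C('w')=15
L[0]='X': occ=0, LF[0]=C('X')+0=3+0=3
L[1]='g': occ=0, LF[1]=C('g')+0=6+0=6
L[2]='E': occ=0, LF[2]=C('E')+0=1+0=1
L[3]='L': occ=0, LF[3]=C('L')+0=2+0=2
L[4]='h': occ=0, LF[4]=C('h')+0=7+0=7
L[5]='v': occ=0, LF[5]=C('v')+0=14+0=14
L[6]='n': occ=0, LF[6]=C('n')+0=11+0=11
L[7]='w': occ=0, LF[7]=C('w')+0=15+0=15
L[8]='m': occ=0, LF[8]=C('m')+0=10+0=10
L[9]='e': occ=0, LF[9]=C('e')+0=4+0=4
L[10]='l': occ=0, LF[10]=C('l')+0=9+0=9
L[11]='i': occ=0, LF[11]=C('i')+0=8+0=8
L[12]='$': occ=0, LF[12]=C('$')+0=0+0=0
L[13]='e': occ=1, LF[13]=C('e')+1=4+1=5
L[14]='o': occ=0, LF[14]=C('o')+0=12+0=12
L[15]='r': occ=0, LF[15]=C('r')+0=13+0=13

Answer: 3 6 1 2 7 14 11 15 10 4 9 8 0 5 12 13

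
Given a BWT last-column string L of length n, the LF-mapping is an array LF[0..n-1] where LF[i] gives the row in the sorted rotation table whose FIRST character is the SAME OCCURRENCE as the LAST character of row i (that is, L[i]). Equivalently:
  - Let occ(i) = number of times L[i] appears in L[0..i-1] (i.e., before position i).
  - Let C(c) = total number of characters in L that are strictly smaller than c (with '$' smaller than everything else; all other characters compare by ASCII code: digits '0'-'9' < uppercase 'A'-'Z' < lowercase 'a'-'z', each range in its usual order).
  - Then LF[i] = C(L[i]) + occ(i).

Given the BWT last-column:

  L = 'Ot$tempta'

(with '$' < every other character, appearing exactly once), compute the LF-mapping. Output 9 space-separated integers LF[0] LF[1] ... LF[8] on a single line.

Char counts: '$':1, 'O':1, 'a':1, 'e':1, 'm':1, 'p':1, 't':3
C (first-col start): C('$')=0, C('O')=1, C('a')=2, C('e')=3, C('m')=4, C('p')=5, C('t')=6
L[0]='O': occ=0, LF[0]=C('O')+0=1+0=1
L[1]='t': occ=0, LF[1]=C('t')+0=6+0=6
L[2]='$': occ=0, LF[2]=C('$')+0=0+0=0
L[3]='t': occ=1, LF[3]=C('t')+1=6+1=7
L[4]='e': occ=0, LF[4]=C('e')+0=3+0=3
L[5]='m': occ=0, LF[5]=C('m')+0=4+0=4
L[6]='p': occ=0, LF[6]=C('p')+0=5+0=5
L[7]='t': occ=2, LF[7]=C('t')+2=6+2=8
L[8]='a': occ=0, LF[8]=C('a')+0=2+0=2

Answer: 1 6 0 7 3 4 5 8 2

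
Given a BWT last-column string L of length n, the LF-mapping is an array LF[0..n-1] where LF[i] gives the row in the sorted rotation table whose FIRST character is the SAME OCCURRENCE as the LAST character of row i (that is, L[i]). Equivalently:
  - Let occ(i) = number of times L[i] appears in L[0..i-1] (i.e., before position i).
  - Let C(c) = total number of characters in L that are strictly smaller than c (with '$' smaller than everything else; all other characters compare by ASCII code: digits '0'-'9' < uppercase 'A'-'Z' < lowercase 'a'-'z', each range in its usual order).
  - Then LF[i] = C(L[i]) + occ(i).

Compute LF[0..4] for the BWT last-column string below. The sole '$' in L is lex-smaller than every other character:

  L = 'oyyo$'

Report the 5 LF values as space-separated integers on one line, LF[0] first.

Char counts: '$':1, 'o':2, 'y':2
C (first-col start): C('$')=0, C('o')=1, C('y')=3
L[0]='o': occ=0, LF[0]=C('o')+0=1+0=1
L[1]='y': occ=0, LF[1]=C('y')+0=3+0=3
L[2]='y': occ=1, LF[2]=C('y')+1=3+1=4
L[3]='o': occ=1, LF[3]=C('o')+1=1+1=2
L[4]='$': occ=0, LF[4]=C('$')+0=0+0=0

Answer: 1 3 4 2 0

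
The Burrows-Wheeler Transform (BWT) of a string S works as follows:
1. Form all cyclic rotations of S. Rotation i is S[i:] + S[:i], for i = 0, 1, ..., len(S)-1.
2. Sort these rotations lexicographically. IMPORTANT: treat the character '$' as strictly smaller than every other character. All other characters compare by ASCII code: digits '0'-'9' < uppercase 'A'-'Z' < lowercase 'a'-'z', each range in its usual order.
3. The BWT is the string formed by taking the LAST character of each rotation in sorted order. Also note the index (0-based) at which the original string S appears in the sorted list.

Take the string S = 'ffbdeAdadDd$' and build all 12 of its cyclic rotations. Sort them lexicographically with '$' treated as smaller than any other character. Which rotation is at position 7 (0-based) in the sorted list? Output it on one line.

Answer: dadDd$ffbdeA

Derivation:
All 12 rotations (rotation i = S[i:]+S[:i]):
  rot[0] = ffbdeAdadDd$
  rot[1] = fbdeAdadDd$f
  rot[2] = bdeAdadDd$ff
  rot[3] = deAdadDd$ffb
  rot[4] = eAdadDd$ffbd
  rot[5] = AdadDd$ffbde
  rot[6] = dadDd$ffbdeA
  rot[7] = adDd$ffbdeAd
  rot[8] = dDd$ffbdeAda
  rot[9] = Dd$ffbdeAdad
  rot[10] = d$ffbdeAdadD
  rot[11] = $ffbdeAdadDd
Sorted (with $ < everything):
  sorted[0] = $ffbdeAdadDd
  sorted[1] = AdadDd$ffbde
  sorted[2] = Dd$ffbdeAdad
  sorted[3] = adDd$ffbdeAd
  sorted[4] = bdeAdadDd$ff
  sorted[5] = d$ffbdeAdadD
  sorted[6] = dDd$ffbdeAda
  sorted[7] = dadDd$ffbdeA
  sorted[8] = deAdadDd$ffb
  sorted[9] = eAdadDd$ffbd
  sorted[10] = fbdeAdadDd$f
  sorted[11] = ffbdeAdadDd$
sorted[7] = dadDd$ffbdeA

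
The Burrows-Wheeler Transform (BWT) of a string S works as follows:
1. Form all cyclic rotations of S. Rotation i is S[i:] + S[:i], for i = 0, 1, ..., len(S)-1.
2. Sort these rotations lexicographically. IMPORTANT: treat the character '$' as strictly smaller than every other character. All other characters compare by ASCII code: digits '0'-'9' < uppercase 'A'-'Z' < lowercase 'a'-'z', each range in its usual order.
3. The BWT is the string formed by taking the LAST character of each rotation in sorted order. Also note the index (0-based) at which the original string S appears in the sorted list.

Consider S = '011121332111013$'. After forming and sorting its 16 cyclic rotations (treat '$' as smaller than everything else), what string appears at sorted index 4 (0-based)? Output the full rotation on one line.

Answer: 11013$0111213321

Derivation:
All 16 rotations (rotation i = S[i:]+S[:i]):
  rot[0] = 011121332111013$
  rot[1] = 11121332111013$0
  rot[2] = 1121332111013$01
  rot[3] = 121332111013$011
  rot[4] = 21332111013$0111
  rot[5] = 1332111013$01112
  rot[6] = 332111013$011121
  rot[7] = 32111013$0111213
  rot[8] = 2111013$01112133
  rot[9] = 111013$011121332
  rot[10] = 11013$0111213321
  rot[11] = 1013$01112133211
  rot[12] = 013$011121332111
  rot[13] = 13$0111213321110
  rot[14] = 3$01112133211101
  rot[15] = $011121332111013
Sorted (with $ < everything):
  sorted[0] = $011121332111013
  sorted[1] = 011121332111013$
  sorted[2] = 013$011121332111
  sorted[3] = 1013$01112133211
  sorted[4] = 11013$0111213321
  sorted[5] = 111013$011121332
  sorted[6] = 11121332111013$0
  sorted[7] = 1121332111013$01
  sorted[8] = 121332111013$011
  sorted[9] = 13$0111213321110
  sorted[10] = 1332111013$01112
  sorted[11] = 2111013$01112133
  sorted[12] = 21332111013$0111
  sorted[13] = 3$01112133211101
  sorted[14] = 32111013$0111213
  sorted[15] = 332111013$011121
sorted[4] = 11013$0111213321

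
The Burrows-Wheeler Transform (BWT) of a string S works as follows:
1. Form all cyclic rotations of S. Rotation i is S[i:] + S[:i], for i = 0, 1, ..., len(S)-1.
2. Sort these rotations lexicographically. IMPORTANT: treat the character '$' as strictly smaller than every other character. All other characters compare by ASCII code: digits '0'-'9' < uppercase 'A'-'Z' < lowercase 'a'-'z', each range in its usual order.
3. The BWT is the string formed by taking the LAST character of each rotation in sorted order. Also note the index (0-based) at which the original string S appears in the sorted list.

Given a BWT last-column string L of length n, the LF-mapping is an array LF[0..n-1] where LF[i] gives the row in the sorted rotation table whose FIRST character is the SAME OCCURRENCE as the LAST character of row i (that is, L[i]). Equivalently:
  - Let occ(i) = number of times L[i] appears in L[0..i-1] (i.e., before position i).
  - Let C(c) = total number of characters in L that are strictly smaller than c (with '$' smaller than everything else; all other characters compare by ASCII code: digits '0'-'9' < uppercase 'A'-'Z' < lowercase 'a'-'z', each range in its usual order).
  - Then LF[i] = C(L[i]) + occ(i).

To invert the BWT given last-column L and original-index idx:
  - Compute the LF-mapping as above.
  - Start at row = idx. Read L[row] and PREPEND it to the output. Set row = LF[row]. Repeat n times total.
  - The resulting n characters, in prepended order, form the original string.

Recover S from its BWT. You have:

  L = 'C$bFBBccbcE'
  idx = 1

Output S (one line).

LF mapping: 3 0 6 5 1 2 8 9 7 10 4
Walk LF starting at row 1, prepending L[row]:
  step 1: row=1, L[1]='$', prepend. Next row=LF[1]=0
  step 2: row=0, L[0]='C', prepend. Next row=LF[0]=3
  step 3: row=3, L[3]='F', prepend. Next row=LF[3]=5
  step 4: row=5, L[5]='B', prepend. Next row=LF[5]=2
  step 5: row=2, L[2]='b', prepend. Next row=LF[2]=6
  step 6: row=6, L[6]='c', prepend. Next row=LF[6]=8
  step 7: row=8, L[8]='b', prepend. Next row=LF[8]=7
  step 8: row=7, L[7]='c', prepend. Next row=LF[7]=9
  step 9: row=9, L[9]='c', prepend. Next row=LF[9]=10
  step 10: row=10, L[10]='E', prepend. Next row=LF[10]=4
  step 11: row=4, L[4]='B', prepend. Next row=LF[4]=1
Reversed output: BEccbcbBFC$

Answer: BEccbcbBFC$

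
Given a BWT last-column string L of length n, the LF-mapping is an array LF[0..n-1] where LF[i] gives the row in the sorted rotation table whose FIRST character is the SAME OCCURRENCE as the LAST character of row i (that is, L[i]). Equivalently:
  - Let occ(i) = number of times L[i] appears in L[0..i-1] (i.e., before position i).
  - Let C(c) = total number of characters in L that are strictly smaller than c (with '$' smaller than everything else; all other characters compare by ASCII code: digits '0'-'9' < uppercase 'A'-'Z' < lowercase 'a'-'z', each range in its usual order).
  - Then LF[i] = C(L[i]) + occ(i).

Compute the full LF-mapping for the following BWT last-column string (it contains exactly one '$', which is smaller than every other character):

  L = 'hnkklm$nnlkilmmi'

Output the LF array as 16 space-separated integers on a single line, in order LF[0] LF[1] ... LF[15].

Answer: 1 13 4 5 7 10 0 14 15 8 6 2 9 11 12 3

Derivation:
Char counts: '$':1, 'h':1, 'i':2, 'k':3, 'l':3, 'm':3, 'n':3
C (first-col start): C('$')=0, C('h')=1, C('i')=2, C('k')=4, C('l')=7, C('m')=10, C('n')=13
L[0]='h': occ=0, LF[0]=C('h')+0=1+0=1
L[1]='n': occ=0, LF[1]=C('n')+0=13+0=13
L[2]='k': occ=0, LF[2]=C('k')+0=4+0=4
L[3]='k': occ=1, LF[3]=C('k')+1=4+1=5
L[4]='l': occ=0, LF[4]=C('l')+0=7+0=7
L[5]='m': occ=0, LF[5]=C('m')+0=10+0=10
L[6]='$': occ=0, LF[6]=C('$')+0=0+0=0
L[7]='n': occ=1, LF[7]=C('n')+1=13+1=14
L[8]='n': occ=2, LF[8]=C('n')+2=13+2=15
L[9]='l': occ=1, LF[9]=C('l')+1=7+1=8
L[10]='k': occ=2, LF[10]=C('k')+2=4+2=6
L[11]='i': occ=0, LF[11]=C('i')+0=2+0=2
L[12]='l': occ=2, LF[12]=C('l')+2=7+2=9
L[13]='m': occ=1, LF[13]=C('m')+1=10+1=11
L[14]='m': occ=2, LF[14]=C('m')+2=10+2=12
L[15]='i': occ=1, LF[15]=C('i')+1=2+1=3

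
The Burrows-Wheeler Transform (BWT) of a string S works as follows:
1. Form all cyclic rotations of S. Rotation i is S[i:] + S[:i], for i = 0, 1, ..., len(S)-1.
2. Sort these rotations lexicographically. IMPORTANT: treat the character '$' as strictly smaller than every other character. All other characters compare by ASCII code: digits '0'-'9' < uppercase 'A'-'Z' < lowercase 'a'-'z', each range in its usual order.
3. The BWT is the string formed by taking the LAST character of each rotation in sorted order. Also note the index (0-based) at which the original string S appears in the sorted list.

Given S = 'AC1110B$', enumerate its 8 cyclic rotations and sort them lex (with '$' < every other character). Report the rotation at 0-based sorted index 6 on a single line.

Answer: B$AC1110

Derivation:
All 8 rotations (rotation i = S[i:]+S[:i]):
  rot[0] = AC1110B$
  rot[1] = C1110B$A
  rot[2] = 1110B$AC
  rot[3] = 110B$AC1
  rot[4] = 10B$AC11
  rot[5] = 0B$AC111
  rot[6] = B$AC1110
  rot[7] = $AC1110B
Sorted (with $ < everything):
  sorted[0] = $AC1110B
  sorted[1] = 0B$AC111
  sorted[2] = 10B$AC11
  sorted[3] = 110B$AC1
  sorted[4] = 1110B$AC
  sorted[5] = AC1110B$
  sorted[6] = B$AC1110
  sorted[7] = C1110B$A
sorted[6] = B$AC1110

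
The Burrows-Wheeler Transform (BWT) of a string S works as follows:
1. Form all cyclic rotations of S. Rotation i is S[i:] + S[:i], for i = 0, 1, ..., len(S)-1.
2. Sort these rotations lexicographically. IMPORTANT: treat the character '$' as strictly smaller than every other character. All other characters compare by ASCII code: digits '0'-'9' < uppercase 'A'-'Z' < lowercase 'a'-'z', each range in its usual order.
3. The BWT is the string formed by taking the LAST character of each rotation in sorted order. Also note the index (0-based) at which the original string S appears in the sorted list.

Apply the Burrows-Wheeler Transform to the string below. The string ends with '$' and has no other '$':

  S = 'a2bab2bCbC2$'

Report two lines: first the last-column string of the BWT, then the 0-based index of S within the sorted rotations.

All 12 rotations (rotation i = S[i:]+S[:i]):
  rot[0] = a2bab2bCbC2$
  rot[1] = 2bab2bCbC2$a
  rot[2] = bab2bCbC2$a2
  rot[3] = ab2bCbC2$a2b
  rot[4] = b2bCbC2$a2ba
  rot[5] = 2bCbC2$a2bab
  rot[6] = bCbC2$a2bab2
  rot[7] = CbC2$a2bab2b
  rot[8] = bC2$a2bab2bC
  rot[9] = C2$a2bab2bCb
  rot[10] = 2$a2bab2bCbC
  rot[11] = $a2bab2bCbC2
Sorted (with $ < everything):
  sorted[0] = $a2bab2bCbC2  (last char: '2')
  sorted[1] = 2$a2bab2bCbC  (last char: 'C')
  sorted[2] = 2bCbC2$a2bab  (last char: 'b')
  sorted[3] = 2bab2bCbC2$a  (last char: 'a')
  sorted[4] = C2$a2bab2bCb  (last char: 'b')
  sorted[5] = CbC2$a2bab2b  (last char: 'b')
  sorted[6] = a2bab2bCbC2$  (last char: '$')
  sorted[7] = ab2bCbC2$a2b  (last char: 'b')
  sorted[8] = b2bCbC2$a2ba  (last char: 'a')
  sorted[9] = bC2$a2bab2bC  (last char: 'C')
  sorted[10] = bCbC2$a2bab2  (last char: '2')
  sorted[11] = bab2bCbC2$a2  (last char: '2')
Last column: 2Cbabb$baC22
Original string S is at sorted index 6

Answer: 2Cbabb$baC22
6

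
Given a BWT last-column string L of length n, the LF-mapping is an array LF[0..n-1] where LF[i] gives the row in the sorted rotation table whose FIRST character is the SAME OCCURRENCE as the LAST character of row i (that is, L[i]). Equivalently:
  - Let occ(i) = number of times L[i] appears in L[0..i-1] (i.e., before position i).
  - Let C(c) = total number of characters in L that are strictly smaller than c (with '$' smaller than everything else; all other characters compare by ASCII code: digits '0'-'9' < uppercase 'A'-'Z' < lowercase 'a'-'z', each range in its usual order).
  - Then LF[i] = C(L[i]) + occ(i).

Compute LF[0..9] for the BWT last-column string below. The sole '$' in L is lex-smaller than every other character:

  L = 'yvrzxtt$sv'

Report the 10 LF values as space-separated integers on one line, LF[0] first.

Answer: 8 5 1 9 7 3 4 0 2 6

Derivation:
Char counts: '$':1, 'r':1, 's':1, 't':2, 'v':2, 'x':1, 'y':1, 'z':1
C (first-col start): C('$')=0, C('r')=1, C('s')=2, C('t')=3, C('v')=5, C('x')=7, C('y')=8, C('z')=9
L[0]='y': occ=0, LF[0]=C('y')+0=8+0=8
L[1]='v': occ=0, LF[1]=C('v')+0=5+0=5
L[2]='r': occ=0, LF[2]=C('r')+0=1+0=1
L[3]='z': occ=0, LF[3]=C('z')+0=9+0=9
L[4]='x': occ=0, LF[4]=C('x')+0=7+0=7
L[5]='t': occ=0, LF[5]=C('t')+0=3+0=3
L[6]='t': occ=1, LF[6]=C('t')+1=3+1=4
L[7]='$': occ=0, LF[7]=C('$')+0=0+0=0
L[8]='s': occ=0, LF[8]=C('s')+0=2+0=2
L[9]='v': occ=1, LF[9]=C('v')+1=5+1=6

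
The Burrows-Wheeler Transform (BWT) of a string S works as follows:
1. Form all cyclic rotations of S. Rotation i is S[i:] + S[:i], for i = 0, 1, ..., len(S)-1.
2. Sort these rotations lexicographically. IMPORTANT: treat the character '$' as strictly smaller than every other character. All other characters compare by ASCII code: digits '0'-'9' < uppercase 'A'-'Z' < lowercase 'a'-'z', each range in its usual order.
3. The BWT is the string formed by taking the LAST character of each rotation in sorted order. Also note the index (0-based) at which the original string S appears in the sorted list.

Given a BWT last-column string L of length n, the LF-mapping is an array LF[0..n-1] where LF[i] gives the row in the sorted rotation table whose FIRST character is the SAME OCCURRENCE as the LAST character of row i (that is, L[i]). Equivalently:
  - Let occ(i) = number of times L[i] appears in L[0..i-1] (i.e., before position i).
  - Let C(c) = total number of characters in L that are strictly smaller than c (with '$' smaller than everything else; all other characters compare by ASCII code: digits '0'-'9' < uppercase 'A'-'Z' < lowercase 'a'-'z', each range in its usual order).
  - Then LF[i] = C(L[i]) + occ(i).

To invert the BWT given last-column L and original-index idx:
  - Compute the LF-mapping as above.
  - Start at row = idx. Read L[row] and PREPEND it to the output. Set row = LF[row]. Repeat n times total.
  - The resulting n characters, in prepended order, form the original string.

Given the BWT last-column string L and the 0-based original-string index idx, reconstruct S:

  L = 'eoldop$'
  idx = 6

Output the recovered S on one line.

Answer: poodle$

Derivation:
LF mapping: 2 4 3 1 5 6 0
Walk LF starting at row 6, prepending L[row]:
  step 1: row=6, L[6]='$', prepend. Next row=LF[6]=0
  step 2: row=0, L[0]='e', prepend. Next row=LF[0]=2
  step 3: row=2, L[2]='l', prepend. Next row=LF[2]=3
  step 4: row=3, L[3]='d', prepend. Next row=LF[3]=1
  step 5: row=1, L[1]='o', prepend. Next row=LF[1]=4
  step 6: row=4, L[4]='o', prepend. Next row=LF[4]=5
  step 7: row=5, L[5]='p', prepend. Next row=LF[5]=6
Reversed output: poodle$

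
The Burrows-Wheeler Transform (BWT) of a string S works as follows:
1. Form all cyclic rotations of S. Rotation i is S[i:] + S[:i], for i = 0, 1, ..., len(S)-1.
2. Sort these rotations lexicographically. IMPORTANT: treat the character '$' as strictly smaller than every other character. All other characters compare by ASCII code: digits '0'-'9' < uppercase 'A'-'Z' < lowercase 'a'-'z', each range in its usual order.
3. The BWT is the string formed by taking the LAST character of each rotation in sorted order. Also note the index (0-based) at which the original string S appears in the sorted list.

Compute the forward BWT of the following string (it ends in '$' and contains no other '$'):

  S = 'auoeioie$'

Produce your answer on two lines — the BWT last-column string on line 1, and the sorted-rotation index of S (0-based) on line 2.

All 9 rotations (rotation i = S[i:]+S[:i]):
  rot[0] = auoeioie$
  rot[1] = uoeioie$a
  rot[2] = oeioie$au
  rot[3] = eioie$auo
  rot[4] = ioie$auoe
  rot[5] = oie$auoei
  rot[6] = ie$auoeio
  rot[7] = e$auoeioi
  rot[8] = $auoeioie
Sorted (with $ < everything):
  sorted[0] = $auoeioie  (last char: 'e')
  sorted[1] = auoeioie$  (last char: '$')
  sorted[2] = e$auoeioi  (last char: 'i')
  sorted[3] = eioie$auo  (last char: 'o')
  sorted[4] = ie$auoeio  (last char: 'o')
  sorted[5] = ioie$auoe  (last char: 'e')
  sorted[6] = oeioie$au  (last char: 'u')
  sorted[7] = oie$auoei  (last char: 'i')
  sorted[8] = uoeioie$a  (last char: 'a')
Last column: e$iooeuia
Original string S is at sorted index 1

Answer: e$iooeuia
1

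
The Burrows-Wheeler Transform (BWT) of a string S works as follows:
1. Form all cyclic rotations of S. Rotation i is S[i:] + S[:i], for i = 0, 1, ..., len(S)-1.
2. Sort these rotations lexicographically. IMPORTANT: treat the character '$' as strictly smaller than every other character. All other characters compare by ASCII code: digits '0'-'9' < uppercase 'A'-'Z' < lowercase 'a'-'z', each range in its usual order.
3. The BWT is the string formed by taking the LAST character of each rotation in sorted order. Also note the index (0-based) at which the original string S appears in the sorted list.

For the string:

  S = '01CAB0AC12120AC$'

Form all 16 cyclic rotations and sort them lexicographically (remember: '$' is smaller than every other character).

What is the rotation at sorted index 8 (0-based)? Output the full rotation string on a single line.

Answer: 2120AC$01CAB0AC1

Derivation:
All 16 rotations (rotation i = S[i:]+S[:i]):
  rot[0] = 01CAB0AC12120AC$
  rot[1] = 1CAB0AC12120AC$0
  rot[2] = CAB0AC12120AC$01
  rot[3] = AB0AC12120AC$01C
  rot[4] = B0AC12120AC$01CA
  rot[5] = 0AC12120AC$01CAB
  rot[6] = AC12120AC$01CAB0
  rot[7] = C12120AC$01CAB0A
  rot[8] = 12120AC$01CAB0AC
  rot[9] = 2120AC$01CAB0AC1
  rot[10] = 120AC$01CAB0AC12
  rot[11] = 20AC$01CAB0AC121
  rot[12] = 0AC$01CAB0AC1212
  rot[13] = AC$01CAB0AC12120
  rot[14] = C$01CAB0AC12120A
  rot[15] = $01CAB0AC12120AC
Sorted (with $ < everything):
  sorted[0] = $01CAB0AC12120AC
  sorted[1] = 01CAB0AC12120AC$
  sorted[2] = 0AC$01CAB0AC1212
  sorted[3] = 0AC12120AC$01CAB
  sorted[4] = 120AC$01CAB0AC12
  sorted[5] = 12120AC$01CAB0AC
  sorted[6] = 1CAB0AC12120AC$0
  sorted[7] = 20AC$01CAB0AC121
  sorted[8] = 2120AC$01CAB0AC1
  sorted[9] = AB0AC12120AC$01C
  sorted[10] = AC$01CAB0AC12120
  sorted[11] = AC12120AC$01CAB0
  sorted[12] = B0AC12120AC$01CA
  sorted[13] = C$01CAB0AC12120A
  sorted[14] = C12120AC$01CAB0A
  sorted[15] = CAB0AC12120AC$01
sorted[8] = 2120AC$01CAB0AC1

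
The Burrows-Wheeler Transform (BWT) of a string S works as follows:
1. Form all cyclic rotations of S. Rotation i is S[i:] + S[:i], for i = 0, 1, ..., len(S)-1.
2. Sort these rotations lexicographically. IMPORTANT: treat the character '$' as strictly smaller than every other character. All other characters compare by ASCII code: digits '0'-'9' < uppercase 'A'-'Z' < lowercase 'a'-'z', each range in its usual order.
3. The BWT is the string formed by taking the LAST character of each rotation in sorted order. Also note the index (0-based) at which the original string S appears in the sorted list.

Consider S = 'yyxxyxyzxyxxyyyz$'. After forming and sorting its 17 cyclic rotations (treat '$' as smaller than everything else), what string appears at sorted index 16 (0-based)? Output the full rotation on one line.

Answer: zxyxxyyyz$yyxxyxy

Derivation:
All 17 rotations (rotation i = S[i:]+S[:i]):
  rot[0] = yyxxyxyzxyxxyyyz$
  rot[1] = yxxyxyzxyxxyyyz$y
  rot[2] = xxyxyzxyxxyyyz$yy
  rot[3] = xyxyzxyxxyyyz$yyx
  rot[4] = yxyzxyxxyyyz$yyxx
  rot[5] = xyzxyxxyyyz$yyxxy
  rot[6] = yzxyxxyyyz$yyxxyx
  rot[7] = zxyxxyyyz$yyxxyxy
  rot[8] = xyxxyyyz$yyxxyxyz
  rot[9] = yxxyyyz$yyxxyxyzx
  rot[10] = xxyyyz$yyxxyxyzxy
  rot[11] = xyyyz$yyxxyxyzxyx
  rot[12] = yyyz$yyxxyxyzxyxx
  rot[13] = yyz$yyxxyxyzxyxxy
  rot[14] = yz$yyxxyxyzxyxxyy
  rot[15] = z$yyxxyxyzxyxxyyy
  rot[16] = $yyxxyxyzxyxxyyyz
Sorted (with $ < everything):
  sorted[0] = $yyxxyxyzxyxxyyyz
  sorted[1] = xxyxyzxyxxyyyz$yy
  sorted[2] = xxyyyz$yyxxyxyzxy
  sorted[3] = xyxxyyyz$yyxxyxyz
  sorted[4] = xyxyzxyxxyyyz$yyx
  sorted[5] = xyyyz$yyxxyxyzxyx
  sorted[6] = xyzxyxxyyyz$yyxxy
  sorted[7] = yxxyxyzxyxxyyyz$y
  sorted[8] = yxxyyyz$yyxxyxyzx
  sorted[9] = yxyzxyxxyyyz$yyxx
  sorted[10] = yyxxyxyzxyxxyyyz$
  sorted[11] = yyyz$yyxxyxyzxyxx
  sorted[12] = yyz$yyxxyxyzxyxxy
  sorted[13] = yz$yyxxyxyzxyxxyy
  sorted[14] = yzxyxxyyyz$yyxxyx
  sorted[15] = z$yyxxyxyzxyxxyyy
  sorted[16] = zxyxxyyyz$yyxxyxy
sorted[16] = zxyxxyyyz$yyxxyxy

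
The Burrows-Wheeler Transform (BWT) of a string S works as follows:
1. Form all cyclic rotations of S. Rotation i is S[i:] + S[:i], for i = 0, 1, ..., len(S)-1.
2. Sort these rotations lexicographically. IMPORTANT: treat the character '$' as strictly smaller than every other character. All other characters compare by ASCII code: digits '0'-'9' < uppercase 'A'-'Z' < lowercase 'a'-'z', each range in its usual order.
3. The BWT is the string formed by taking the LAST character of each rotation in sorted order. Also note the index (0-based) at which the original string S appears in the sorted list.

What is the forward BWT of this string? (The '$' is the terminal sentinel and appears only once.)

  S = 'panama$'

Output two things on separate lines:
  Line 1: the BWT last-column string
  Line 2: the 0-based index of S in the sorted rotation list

All 7 rotations (rotation i = S[i:]+S[:i]):
  rot[0] = panama$
  rot[1] = anama$p
  rot[2] = nama$pa
  rot[3] = ama$pan
  rot[4] = ma$pana
  rot[5] = a$panam
  rot[6] = $panama
Sorted (with $ < everything):
  sorted[0] = $panama  (last char: 'a')
  sorted[1] = a$panam  (last char: 'm')
  sorted[2] = ama$pan  (last char: 'n')
  sorted[3] = anama$p  (last char: 'p')
  sorted[4] = ma$pana  (last char: 'a')
  sorted[5] = nama$pa  (last char: 'a')
  sorted[6] = panama$  (last char: '$')
Last column: amnpaa$
Original string S is at sorted index 6

Answer: amnpaa$
6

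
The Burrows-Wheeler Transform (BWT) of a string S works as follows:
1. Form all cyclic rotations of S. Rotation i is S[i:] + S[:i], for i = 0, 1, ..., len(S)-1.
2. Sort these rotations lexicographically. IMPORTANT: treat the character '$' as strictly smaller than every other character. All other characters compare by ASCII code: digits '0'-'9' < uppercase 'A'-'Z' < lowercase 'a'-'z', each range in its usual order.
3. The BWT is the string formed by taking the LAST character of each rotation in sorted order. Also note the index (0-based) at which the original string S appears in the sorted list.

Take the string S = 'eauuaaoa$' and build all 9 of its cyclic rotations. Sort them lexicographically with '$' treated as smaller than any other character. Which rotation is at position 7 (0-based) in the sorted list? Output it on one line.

All 9 rotations (rotation i = S[i:]+S[:i]):
  rot[0] = eauuaaoa$
  rot[1] = auuaaoa$e
  rot[2] = uuaaoa$ea
  rot[3] = uaaoa$eau
  rot[4] = aaoa$eauu
  rot[5] = aoa$eauua
  rot[6] = oa$eauuaa
  rot[7] = a$eauuaao
  rot[8] = $eauuaaoa
Sorted (with $ < everything):
  sorted[0] = $eauuaaoa
  sorted[1] = a$eauuaao
  sorted[2] = aaoa$eauu
  sorted[3] = aoa$eauua
  sorted[4] = auuaaoa$e
  sorted[5] = eauuaaoa$
  sorted[6] = oa$eauuaa
  sorted[7] = uaaoa$eau
  sorted[8] = uuaaoa$ea
sorted[7] = uaaoa$eau

Answer: uaaoa$eau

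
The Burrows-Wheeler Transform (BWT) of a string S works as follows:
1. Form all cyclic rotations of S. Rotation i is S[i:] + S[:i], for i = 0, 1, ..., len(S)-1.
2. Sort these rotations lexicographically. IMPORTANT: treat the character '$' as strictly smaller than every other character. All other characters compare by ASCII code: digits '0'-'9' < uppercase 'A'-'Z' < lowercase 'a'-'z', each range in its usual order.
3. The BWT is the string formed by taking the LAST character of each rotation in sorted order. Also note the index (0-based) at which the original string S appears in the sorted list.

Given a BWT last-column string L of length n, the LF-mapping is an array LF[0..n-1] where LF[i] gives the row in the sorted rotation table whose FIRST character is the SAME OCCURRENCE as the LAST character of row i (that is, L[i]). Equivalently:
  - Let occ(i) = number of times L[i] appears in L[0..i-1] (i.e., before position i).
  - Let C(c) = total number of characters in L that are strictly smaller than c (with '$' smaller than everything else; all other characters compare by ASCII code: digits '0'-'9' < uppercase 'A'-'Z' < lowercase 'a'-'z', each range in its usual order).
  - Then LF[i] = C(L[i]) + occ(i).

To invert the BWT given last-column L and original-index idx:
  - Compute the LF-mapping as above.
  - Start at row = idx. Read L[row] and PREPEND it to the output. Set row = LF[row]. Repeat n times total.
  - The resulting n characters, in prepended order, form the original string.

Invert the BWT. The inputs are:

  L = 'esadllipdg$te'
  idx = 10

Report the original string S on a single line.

Answer: pigletsaddle$

Derivation:
LF mapping: 4 11 1 2 8 9 7 10 3 6 0 12 5
Walk LF starting at row 10, prepending L[row]:
  step 1: row=10, L[10]='$', prepend. Next row=LF[10]=0
  step 2: row=0, L[0]='e', prepend. Next row=LF[0]=4
  step 3: row=4, L[4]='l', prepend. Next row=LF[4]=8
  step 4: row=8, L[8]='d', prepend. Next row=LF[8]=3
  step 5: row=3, L[3]='d', prepend. Next row=LF[3]=2
  step 6: row=2, L[2]='a', prepend. Next row=LF[2]=1
  step 7: row=1, L[1]='s', prepend. Next row=LF[1]=11
  step 8: row=11, L[11]='t', prepend. Next row=LF[11]=12
  step 9: row=12, L[12]='e', prepend. Next row=LF[12]=5
  step 10: row=5, L[5]='l', prepend. Next row=LF[5]=9
  step 11: row=9, L[9]='g', prepend. Next row=LF[9]=6
  step 12: row=6, L[6]='i', prepend. Next row=LF[6]=7
  step 13: row=7, L[7]='p', prepend. Next row=LF[7]=10
Reversed output: pigletsaddle$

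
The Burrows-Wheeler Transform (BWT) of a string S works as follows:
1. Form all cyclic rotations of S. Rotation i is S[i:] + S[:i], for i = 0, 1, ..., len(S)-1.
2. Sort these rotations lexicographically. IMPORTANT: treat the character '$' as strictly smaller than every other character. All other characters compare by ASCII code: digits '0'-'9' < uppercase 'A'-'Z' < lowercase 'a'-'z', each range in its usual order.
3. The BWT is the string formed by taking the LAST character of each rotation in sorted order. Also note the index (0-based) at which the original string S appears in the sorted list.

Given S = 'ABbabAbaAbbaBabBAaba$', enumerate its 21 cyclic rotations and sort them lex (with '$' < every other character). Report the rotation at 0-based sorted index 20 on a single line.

All 21 rotations (rotation i = S[i:]+S[:i]):
  rot[0] = ABbabAbaAbbaBabBAaba$
  rot[1] = BbabAbaAbbaBabBAaba$A
  rot[2] = babAbaAbbaBabBAaba$AB
  rot[3] = abAbaAbbaBabBAaba$ABb
  rot[4] = bAbaAbbaBabBAaba$ABba
  rot[5] = AbaAbbaBabBAaba$ABbab
  rot[6] = baAbbaBabBAaba$ABbabA
  rot[7] = aAbbaBabBAaba$ABbabAb
  rot[8] = AbbaBabBAaba$ABbabAba
  rot[9] = bbaBabBAaba$ABbabAbaA
  rot[10] = baBabBAaba$ABbabAbaAb
  rot[11] = aBabBAaba$ABbabAbaAbb
  rot[12] = BabBAaba$ABbabAbaAbba
  rot[13] = abBAaba$ABbabAbaAbbaB
  rot[14] = bBAaba$ABbabAbaAbbaBa
  rot[15] = BAaba$ABbabAbaAbbaBab
  rot[16] = Aaba$ABbabAbaAbbaBabB
  rot[17] = aba$ABbabAbaAbbaBabBA
  rot[18] = ba$ABbabAbaAbbaBabBAa
  rot[19] = a$ABbabAbaAbbaBabBAab
  rot[20] = $ABbabAbaAbbaBabBAaba
Sorted (with $ < everything):
  sorted[0] = $ABbabAbaAbbaBabBAaba
  sorted[1] = ABbabAbaAbbaBabBAaba$
  sorted[2] = Aaba$ABbabAbaAbbaBabB
  sorted[3] = AbaAbbaBabBAaba$ABbab
  sorted[4] = AbbaBabBAaba$ABbabAba
  sorted[5] = BAaba$ABbabAbaAbbaBab
  sorted[6] = BabBAaba$ABbabAbaAbba
  sorted[7] = BbabAbaAbbaBabBAaba$A
  sorted[8] = a$ABbabAbaAbbaBabBAab
  sorted[9] = aAbbaBabBAaba$ABbabAb
  sorted[10] = aBabBAaba$ABbabAbaAbb
  sorted[11] = abAbaAbbaBabBAaba$ABb
  sorted[12] = abBAaba$ABbabAbaAbbaB
  sorted[13] = aba$ABbabAbaAbbaBabBA
  sorted[14] = bAbaAbbaBabBAaba$ABba
  sorted[15] = bBAaba$ABbabAbaAbbaBa
  sorted[16] = ba$ABbabAbaAbbaBabBAa
  sorted[17] = baAbbaBabBAaba$ABbabA
  sorted[18] = baBabBAaba$ABbabAbaAb
  sorted[19] = babAbaAbbaBabBAaba$AB
  sorted[20] = bbaBabBAaba$ABbabAbaA
sorted[20] = bbaBabBAaba$ABbabAbaA

Answer: bbaBabBAaba$ABbabAbaA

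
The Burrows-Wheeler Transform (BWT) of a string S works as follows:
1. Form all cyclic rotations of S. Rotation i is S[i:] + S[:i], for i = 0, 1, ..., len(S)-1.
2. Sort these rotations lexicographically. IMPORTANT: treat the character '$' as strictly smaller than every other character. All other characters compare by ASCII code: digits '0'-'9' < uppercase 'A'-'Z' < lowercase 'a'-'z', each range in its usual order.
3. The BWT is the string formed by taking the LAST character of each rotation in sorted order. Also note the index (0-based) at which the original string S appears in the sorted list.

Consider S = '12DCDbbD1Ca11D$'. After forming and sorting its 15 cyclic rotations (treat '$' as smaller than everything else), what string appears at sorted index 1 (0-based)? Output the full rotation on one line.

Answer: 11D$12DCDbbD1Ca

Derivation:
All 15 rotations (rotation i = S[i:]+S[:i]):
  rot[0] = 12DCDbbD1Ca11D$
  rot[1] = 2DCDbbD1Ca11D$1
  rot[2] = DCDbbD1Ca11D$12
  rot[3] = CDbbD1Ca11D$12D
  rot[4] = DbbD1Ca11D$12DC
  rot[5] = bbD1Ca11D$12DCD
  rot[6] = bD1Ca11D$12DCDb
  rot[7] = D1Ca11D$12DCDbb
  rot[8] = 1Ca11D$12DCDbbD
  rot[9] = Ca11D$12DCDbbD1
  rot[10] = a11D$12DCDbbD1C
  rot[11] = 11D$12DCDbbD1Ca
  rot[12] = 1D$12DCDbbD1Ca1
  rot[13] = D$12DCDbbD1Ca11
  rot[14] = $12DCDbbD1Ca11D
Sorted (with $ < everything):
  sorted[0] = $12DCDbbD1Ca11D
  sorted[1] = 11D$12DCDbbD1Ca
  sorted[2] = 12DCDbbD1Ca11D$
  sorted[3] = 1Ca11D$12DCDbbD
  sorted[4] = 1D$12DCDbbD1Ca1
  sorted[5] = 2DCDbbD1Ca11D$1
  sorted[6] = CDbbD1Ca11D$12D
  sorted[7] = Ca11D$12DCDbbD1
  sorted[8] = D$12DCDbbD1Ca11
  sorted[9] = D1Ca11D$12DCDbb
  sorted[10] = DCDbbD1Ca11D$12
  sorted[11] = DbbD1Ca11D$12DC
  sorted[12] = a11D$12DCDbbD1C
  sorted[13] = bD1Ca11D$12DCDb
  sorted[14] = bbD1Ca11D$12DCD
sorted[1] = 11D$12DCDbbD1Ca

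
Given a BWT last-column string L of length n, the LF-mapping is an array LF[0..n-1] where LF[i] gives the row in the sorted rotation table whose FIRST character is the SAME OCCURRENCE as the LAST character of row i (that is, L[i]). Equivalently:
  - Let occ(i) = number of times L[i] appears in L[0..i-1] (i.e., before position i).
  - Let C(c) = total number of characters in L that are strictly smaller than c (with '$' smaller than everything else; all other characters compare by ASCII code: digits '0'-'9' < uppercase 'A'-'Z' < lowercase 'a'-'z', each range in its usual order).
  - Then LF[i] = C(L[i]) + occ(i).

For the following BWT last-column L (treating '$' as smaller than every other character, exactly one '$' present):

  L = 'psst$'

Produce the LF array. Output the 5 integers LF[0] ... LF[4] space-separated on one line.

Char counts: '$':1, 'p':1, 's':2, 't':1
C (first-col start): C('$')=0, C('p')=1, C('s')=2, C('t')=4
L[0]='p': occ=0, LF[0]=C('p')+0=1+0=1
L[1]='s': occ=0, LF[1]=C('s')+0=2+0=2
L[2]='s': occ=1, LF[2]=C('s')+1=2+1=3
L[3]='t': occ=0, LF[3]=C('t')+0=4+0=4
L[4]='$': occ=0, LF[4]=C('$')+0=0+0=0

Answer: 1 2 3 4 0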